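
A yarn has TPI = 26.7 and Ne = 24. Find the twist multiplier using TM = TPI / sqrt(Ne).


Formula: TM = TPI / sqrt(Ne)
Step 1: sqrt(Ne) = sqrt(24) = 4.899
Step 2: TM = 26.7 / 4.899 = 5.45

5.45 TM


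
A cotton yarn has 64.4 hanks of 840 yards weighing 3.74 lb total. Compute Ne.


Formula: Ne = hanks / mass_lb
Substituting: Ne = 64.4 / 3.74
Ne = 17.2

17.2 Ne


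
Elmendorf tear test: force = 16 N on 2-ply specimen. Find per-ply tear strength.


Formula: Per-ply strength = Total force / Number of plies
Per-ply = 16 N / 2
Per-ply = 8 N

8 N


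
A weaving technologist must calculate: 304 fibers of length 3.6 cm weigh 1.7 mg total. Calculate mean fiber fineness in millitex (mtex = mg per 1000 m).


Formula: fineness (mtex) = mass (mg) / total length (km) = (mass_mg / total_length_m) * 1000
Step 1: Convert fiber length: 3.6 cm = 0.036 m
Step 2: Total fiber length = 304 * 0.036 = 10.944 m
Step 3: Linear density = 1.7 mg / 10.944 m = 0.1553 mg/m
Step 4: fineness = 0.1553 * 1000 = 155.3 mtex

155.3 mtex


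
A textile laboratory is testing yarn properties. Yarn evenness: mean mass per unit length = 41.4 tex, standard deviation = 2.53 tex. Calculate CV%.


Formula: CV% = (standard deviation / mean) * 100
Step 1: Ratio = 2.53 / 41.4 = 0.061111
Step 2: CV% = 0.061111 * 100 = 6.1111% ≈ 6.1%

6.1%


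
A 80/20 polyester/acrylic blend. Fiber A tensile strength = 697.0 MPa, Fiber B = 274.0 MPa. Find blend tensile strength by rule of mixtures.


Formula: Blend property = (fraction_A * property_A) + (fraction_B * property_B)
Step 1: Contribution A = 80/100 * 697.0 MPa = 557.6 MPa
Step 2: Contribution B = 20/100 * 274.0 MPa = 54.8 MPa
Step 3: Blend tensile strength = 557.6 + 54.8 = 612.4 MPa

612.4 MPa


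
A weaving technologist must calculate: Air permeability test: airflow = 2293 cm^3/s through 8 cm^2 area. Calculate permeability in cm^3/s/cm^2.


Formula: Air Permeability = Airflow / Test Area
AP = 2293 cm^3/s / 8 cm^2
AP = 286.6 cm^3/s/cm^2

286.6 cm^3/s/cm^2


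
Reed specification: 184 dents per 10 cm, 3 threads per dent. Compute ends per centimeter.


Formula: EPC = (dents per 10 cm * ends per dent) / 10
Step 1: Total ends per 10 cm = 184 * 3 = 552
Step 2: EPC = 552 / 10 = 55.2 ends/cm

55.2 ends/cm


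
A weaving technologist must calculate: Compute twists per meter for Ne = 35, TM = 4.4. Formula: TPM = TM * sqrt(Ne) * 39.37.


Formula: TPM = TM * sqrt(Ne) * 39.37
Step 1: sqrt(Ne) = sqrt(35) = 5.9161
Step 2: TM * sqrt(Ne) = 4.4 * 5.9161 = 26.0308
Step 3: TPM = 26.0308 * 39.37 = 1025 twists/m

1025 twists/m


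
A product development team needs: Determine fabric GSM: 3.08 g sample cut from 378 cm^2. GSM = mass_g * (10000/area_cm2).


Formula: GSM = mass_g / area_m2
Step 1: Convert area: 378 cm^2 = 378 / 10000 = 0.0378 m^2
Step 2: GSM = 3.08 g / 0.0378 m^2 = 81.5 g/m^2

81.5 g/m^2


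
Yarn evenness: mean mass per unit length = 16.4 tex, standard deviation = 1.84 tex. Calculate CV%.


Formula: CV% = (standard deviation / mean) * 100
Step 1: Ratio = 1.84 / 16.4 = 0.112195
Step 2: CV% = 0.112195 * 100 = 11.2195% ≈ 11.2%

11.2%


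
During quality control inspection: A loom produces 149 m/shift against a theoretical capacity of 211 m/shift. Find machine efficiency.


Formula: Efficiency% = (Actual output / Theoretical output) * 100
Efficiency% = (149 / 211) * 100
Efficiency% = 0.706161 * 100 = 70.6161% ≈ 70.6%

70.6%


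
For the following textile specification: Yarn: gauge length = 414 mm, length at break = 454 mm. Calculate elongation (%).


Formula: Elongation (%) = ((L_break - L0) / L0) * 100
Step 1: Extension = 454 - 414 = 40 mm
Step 2: Elongation = (40 / 414) * 100
Step 3: Elongation = 0.096618 * 100 = 9.6618% ≈ 9.7%

9.7%


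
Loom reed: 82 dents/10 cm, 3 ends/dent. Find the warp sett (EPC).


Formula: EPC = (dents per 10 cm * ends per dent) / 10
Step 1: Total ends per 10 cm = 82 * 3 = 246
Step 2: EPC = 246 / 10 = 24.6 ends/cm

24.6 ends/cm


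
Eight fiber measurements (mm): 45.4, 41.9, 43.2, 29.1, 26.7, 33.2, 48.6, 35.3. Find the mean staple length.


Formula: Mean = sum of lengths / count
Sum = 45.4 + 41.9 + 43.2 + 29.1 + 26.7 + 33.2 + 48.6 + 35.3
Sum = 303.4 mm
Mean = 303.4 / 8 = 37.93 mm

37.93 mm


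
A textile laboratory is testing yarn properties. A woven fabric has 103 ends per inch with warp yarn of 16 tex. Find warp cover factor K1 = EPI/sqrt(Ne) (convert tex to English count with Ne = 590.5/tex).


Formula: K1 = EPI / sqrt(Ne), with Ne = 590.5 / tex_warp
Step 1: Ne = 590.5 / 16 = 36.906
Step 2: sqrt(Ne) = sqrt(36.906) = 6.075
Step 3: K1 = 103 / 6.075 = 17.0

17.0


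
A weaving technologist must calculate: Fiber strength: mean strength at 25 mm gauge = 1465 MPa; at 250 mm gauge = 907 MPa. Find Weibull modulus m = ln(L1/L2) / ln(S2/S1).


Formula: m = ln(L1/L2) / ln(S2/S1)
Step 1: ln(L1/L2) = ln(25/250) = -2.30259
Step 2: S2/S1 = 907/1465 = 0.61911
Step 3: ln(S2/S1) = ln(0.61911) = -0.47947
Step 4: m = -2.30259 / -0.47947 = 4.80

4.80 (Weibull m)


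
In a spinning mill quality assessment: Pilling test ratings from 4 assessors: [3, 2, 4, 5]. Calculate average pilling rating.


Formula: Mean = sum / count
Sum = 3 + 2 + 4 + 5 = 14
Mean = 14 / 4 = 3.5

3.5


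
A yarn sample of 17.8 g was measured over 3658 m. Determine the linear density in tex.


Formula: Tex = (mass_g / length_m) * 1000
Substituting: Tex = (17.8 / 3658) * 1000
Intermediate: 17.8 / 3658 = 0.00486605 g/m
Tex = 0.00486605 * 1000 = 4.87 tex

4.87 tex


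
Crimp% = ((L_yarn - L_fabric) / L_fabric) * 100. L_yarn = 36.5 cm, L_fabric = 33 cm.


Formula: Crimp% = ((L_yarn - L_fabric) / L_fabric) * 100
Step 1: Extension = 36.5 - 33 = 3.5 cm
Step 2: Crimp% = (3.5 / 33) * 100
Step 3: Crimp% = 0.106061 * 100 = 10.6061% ≈ 10.6%

10.6%


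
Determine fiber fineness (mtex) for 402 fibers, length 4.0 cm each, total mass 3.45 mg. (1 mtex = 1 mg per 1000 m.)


Formula: fineness (mtex) = mass (mg) / total length (km) = (mass_mg / total_length_m) * 1000
Step 1: Convert fiber length: 4.0 cm = 0.04 m
Step 2: Total fiber length = 402 * 0.04 = 16.08 m
Step 3: Linear density = 3.45 mg / 16.08 m = 0.2146 mg/m
Step 4: fineness = 0.2146 * 1000 = 214.6 mtex

214.6 mtex


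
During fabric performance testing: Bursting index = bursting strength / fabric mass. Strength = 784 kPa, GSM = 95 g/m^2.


Formula: Bursting Index = Bursting Strength / Fabric GSM
BI = 784 kPa / 95 g/m^2
BI = 8.253 kPa/(g/m^2)

8.253 kPa/(g/m^2)


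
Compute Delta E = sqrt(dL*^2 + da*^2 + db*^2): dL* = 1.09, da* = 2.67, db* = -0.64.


Formula: Delta E = sqrt(dL*^2 + da*^2 + db*^2)
Step 1: dL*^2 = 1.09^2 = 1.1881
Step 2: da*^2 = 2.67^2 = 7.1289
Step 3: db*^2 = (-0.64)^2 = 0.4096
Step 4: Sum = 1.1881 + 7.1289 + 0.4096 = 8.7266
Step 5: Delta E = sqrt(8.7266) = 2.95

2.95 Delta E


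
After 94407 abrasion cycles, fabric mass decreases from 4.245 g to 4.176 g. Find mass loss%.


Formula: Mass loss% = ((m_before - m_after) / m_before) * 100
Step 1: Mass loss = 4.245 - 4.176 = 0.069 g
Step 2: Ratio = 0.069 / 4.245 = 0.0162544
Step 3: Mass loss% = 0.0162544 * 100 = 1.62544% ≈ 1.63%

1.63%


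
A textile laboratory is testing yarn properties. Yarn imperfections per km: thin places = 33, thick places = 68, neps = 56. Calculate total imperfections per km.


Formula: Total = thin places + thick places + neps
Total = 33 + 68 + 56
Total = 157 imperfections/km

157 imperfections/km


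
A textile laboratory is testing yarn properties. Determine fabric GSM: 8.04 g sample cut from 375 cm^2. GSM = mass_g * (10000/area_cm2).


Formula: GSM = mass_g / area_m2
Step 1: Convert area: 375 cm^2 = 375 / 10000 = 0.0375 m^2
Step 2: GSM = 8.04 g / 0.0375 m^2 = 214.4 g/m^2

214.4 g/m^2


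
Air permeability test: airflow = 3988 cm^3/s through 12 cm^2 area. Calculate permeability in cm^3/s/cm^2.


Formula: Air Permeability = Airflow / Test Area
AP = 3988 cm^3/s / 12 cm^2
AP = 332.3 cm^3/s/cm^2

332.3 cm^3/s/cm^2


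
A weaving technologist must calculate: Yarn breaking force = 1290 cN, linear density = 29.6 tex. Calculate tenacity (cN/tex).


Formula: Tenacity = Breaking force / Linear density
Tenacity = 1290 cN / 29.6 tex
Tenacity = 43.58 cN/tex

43.58 cN/tex


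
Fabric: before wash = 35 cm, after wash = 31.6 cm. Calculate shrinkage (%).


Formula: Shrinkage% = ((L_before - L_after) / L_before) * 100
Step 1: Shrinkage = 35 - 31.6 = 3.4 cm
Step 2: Shrinkage% = (3.4 / 35) * 100
Step 3: Shrinkage% = 0.097143 * 100 = 9.7143% ≈ 9.7%

9.7%


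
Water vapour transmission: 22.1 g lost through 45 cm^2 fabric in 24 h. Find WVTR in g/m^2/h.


Formula: WVTR = mass_loss / (area * time)
Step 1: Convert area: 45 cm^2 = 0.0045 m^2
Step 2: WVTR = 22.1 g / (0.0045 m^2 * 24 h)
Step 3: WVTR = 22.1 / 0.108 = 204.6 g/m^2/h

204.6 g/m^2/h


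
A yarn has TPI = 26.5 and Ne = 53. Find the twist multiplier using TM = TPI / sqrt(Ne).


Formula: TM = TPI / sqrt(Ne)
Step 1: sqrt(Ne) = sqrt(53) = 7.2801
Step 2: TM = 26.5 / 7.2801 = 3.64

3.64 TM


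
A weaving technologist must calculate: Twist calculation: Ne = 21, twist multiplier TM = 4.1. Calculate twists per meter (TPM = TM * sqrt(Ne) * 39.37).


Formula: TPM = TM * sqrt(Ne) * 39.37
Step 1: sqrt(Ne) = sqrt(21) = 4.5826
Step 2: TM * sqrt(Ne) = 4.1 * 4.5826 = 18.7887
Step 3: TPM = 18.7887 * 39.37 = 740 twists/m

740 twists/m


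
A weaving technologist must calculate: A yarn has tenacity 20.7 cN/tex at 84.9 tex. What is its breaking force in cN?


Formula: Breaking force = Tenacity * Linear density
F = 20.7 cN/tex * 84.9 tex
F = 1757.43 cN

1757.43 cN


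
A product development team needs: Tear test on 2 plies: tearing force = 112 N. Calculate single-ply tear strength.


Formula: Per-ply strength = Total force / Number of plies
Per-ply = 112 N / 2
Per-ply = 56 N

56 N


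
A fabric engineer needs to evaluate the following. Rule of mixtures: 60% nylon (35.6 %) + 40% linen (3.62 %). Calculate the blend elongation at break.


Formula: Blend property = (fraction_A * property_A) + (fraction_B * property_B)
Step 1: Contribution A = 60/100 * 35.6 % = 21.36 %
Step 2: Contribution B = 40/100 * 3.62 % = 1.448 %
Step 3: Blend elongation at break = 21.36 + 1.448 = 22.808 %

22.808 %


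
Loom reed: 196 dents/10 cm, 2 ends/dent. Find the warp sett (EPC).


Formula: EPC = (dents per 10 cm * ends per dent) / 10
Step 1: Total ends per 10 cm = 196 * 2 = 392
Step 2: EPC = 392 / 10 = 39.2 ends/cm

39.2 ends/cm


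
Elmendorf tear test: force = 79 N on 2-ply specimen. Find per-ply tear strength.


Formula: Per-ply strength = Total force / Number of plies
Per-ply = 79 N / 2
Per-ply = 39.5 N

39.5 N


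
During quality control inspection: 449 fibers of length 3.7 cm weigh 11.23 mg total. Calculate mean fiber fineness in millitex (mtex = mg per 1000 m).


Formula: fineness (mtex) = mass (mg) / total length (km) = (mass_mg / total_length_m) * 1000
Step 1: Convert fiber length: 3.7 cm = 0.037 m
Step 2: Total fiber length = 449 * 0.037 = 16.613 m
Step 3: Linear density = 11.23 mg / 16.613 m = 0.6760 mg/m
Step 4: fineness = 0.6760 * 1000 = 676.0 mtex

676.0 mtex


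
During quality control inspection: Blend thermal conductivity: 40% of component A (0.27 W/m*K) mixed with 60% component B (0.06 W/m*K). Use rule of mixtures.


Formula: Blend property = (fraction_A * property_A) + (fraction_B * property_B)
Step 1: Contribution A = 40/100 * 0.27 W/m*K = 0.108 W/m*K
Step 2: Contribution B = 60/100 * 0.06 W/m*K = 0.036 W/m*K
Step 3: Blend thermal conductivity = 0.108 + 0.036 = 0.144 W/m*K

0.144 W/m*K


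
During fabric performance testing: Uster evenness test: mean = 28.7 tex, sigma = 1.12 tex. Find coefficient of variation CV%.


Formula: CV% = (standard deviation / mean) * 100
Step 1: Ratio = 1.12 / 28.7 = 0.039024
Step 2: CV% = 0.039024 * 100 = 3.9024% ≈ 3.9%

3.9%


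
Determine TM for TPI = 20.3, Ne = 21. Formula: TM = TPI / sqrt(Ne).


Formula: TM = TPI / sqrt(Ne)
Step 1: sqrt(Ne) = sqrt(21) = 4.5826
Step 2: TM = 20.3 / 4.5826 = 4.43

4.43 TM


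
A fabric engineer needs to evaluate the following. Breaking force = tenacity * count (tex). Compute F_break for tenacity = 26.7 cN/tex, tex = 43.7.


Formula: Breaking force = Tenacity * Linear density
F = 26.7 cN/tex * 43.7 tex
F = 1166.79 cN

1166.79 cN


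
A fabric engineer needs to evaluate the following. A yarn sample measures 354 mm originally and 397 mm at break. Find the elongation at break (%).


Formula: Elongation (%) = ((L_break - L0) / L0) * 100
Step 1: Extension = 397 - 354 = 43 mm
Step 2: Elongation = (43 / 354) * 100
Step 3: Elongation = 0.121469 * 100 = 12.1469% ≈ 12.1%

12.1%


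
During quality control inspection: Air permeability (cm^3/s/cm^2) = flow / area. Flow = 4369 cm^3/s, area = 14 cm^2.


Formula: Air Permeability = Airflow / Test Area
AP = 4369 cm^3/s / 14 cm^2
AP = 312.1 cm^3/s/cm^2

312.1 cm^3/s/cm^2


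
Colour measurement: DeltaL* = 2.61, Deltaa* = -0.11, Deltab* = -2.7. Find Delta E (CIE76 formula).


Formula: Delta E = sqrt(dL*^2 + da*^2 + db*^2)
Step 1: dL*^2 = 2.61^2 = 6.8121
Step 2: da*^2 = (-0.11)^2 = 0.0121
Step 3: db*^2 = (-2.7)^2 = 7.29
Step 4: Sum = 6.8121 + 0.0121 + 7.29 = 14.1142
Step 5: Delta E = sqrt(14.1142) = 3.76

3.76 Delta E


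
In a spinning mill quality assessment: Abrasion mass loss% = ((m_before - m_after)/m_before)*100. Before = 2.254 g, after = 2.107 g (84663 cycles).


Formula: Mass loss% = ((m_before - m_after) / m_before) * 100
Step 1: Mass loss = 2.254 - 2.107 = 0.147 g
Step 2: Ratio = 0.147 / 2.254 = 0.0652174
Step 3: Mass loss% = 0.0652174 * 100 = 6.52174% ≈ 6.52%

6.52%


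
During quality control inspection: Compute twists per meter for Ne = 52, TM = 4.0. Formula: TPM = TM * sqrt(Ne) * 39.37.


Formula: TPM = TM * sqrt(Ne) * 39.37
Step 1: sqrt(Ne) = sqrt(52) = 7.2111
Step 2: TM * sqrt(Ne) = 4.0 * 7.2111 = 28.8444
Step 3: TPM = 28.8444 * 39.37 = 1136 twists/m

1136 twists/m


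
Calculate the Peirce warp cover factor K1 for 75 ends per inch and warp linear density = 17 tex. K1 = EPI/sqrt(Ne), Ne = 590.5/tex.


Formula: K1 = EPI / sqrt(Ne), with Ne = 590.5 / tex_warp
Step 1: Ne = 590.5 / 17 = 34.735
Step 2: sqrt(Ne) = sqrt(34.735) = 5.8936
Step 3: K1 = 75 / 5.8936 = 12.7

12.7


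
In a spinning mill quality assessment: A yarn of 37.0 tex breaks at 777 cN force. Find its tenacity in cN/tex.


Formula: Tenacity = Breaking force / Linear density
Tenacity = 777 cN / 37.0 tex
Tenacity = 21.00 cN/tex

21.00 cN/tex


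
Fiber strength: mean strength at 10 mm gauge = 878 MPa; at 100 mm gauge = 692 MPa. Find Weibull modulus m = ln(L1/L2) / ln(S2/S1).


Formula: m = ln(L1/L2) / ln(S2/S1)
Step 1: ln(L1/L2) = ln(10/100) = -2.30259
Step 2: S2/S1 = 692/878 = 0.78815
Step 3: ln(S2/S1) = ln(0.78815) = -0.23807
Step 4: m = -2.30259 / -0.23807 = 9.67

9.67 (Weibull m)


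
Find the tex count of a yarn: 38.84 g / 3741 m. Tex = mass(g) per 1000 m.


Formula: Tex = (mass_g / length_m) * 1000
Substituting: Tex = (38.84 / 3741) * 1000
Intermediate: 38.84 / 3741 = 0.01038225 g/m
Tex = 0.01038225 * 1000 = 10.38 tex

10.38 tex


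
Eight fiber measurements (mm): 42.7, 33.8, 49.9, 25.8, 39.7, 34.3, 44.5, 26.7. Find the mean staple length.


Formula: Mean = sum of lengths / count
Sum = 42.7 + 33.8 + 49.9 + 25.8 + 39.7 + 34.3 + 44.5 + 26.7
Sum = 297.4 mm
Mean = 297.4 / 8 = 37.18 mm

37.18 mm


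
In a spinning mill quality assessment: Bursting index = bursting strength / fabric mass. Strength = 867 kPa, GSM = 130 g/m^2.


Formula: Bursting Index = Bursting Strength / Fabric GSM
BI = 867 kPa / 130 g/m^2
BI = 6.669 kPa/(g/m^2)

6.669 kPa/(g/m^2)


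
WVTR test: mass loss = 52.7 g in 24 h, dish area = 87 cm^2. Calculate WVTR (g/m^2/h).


Formula: WVTR = mass_loss / (area * time)
Step 1: Convert area: 87 cm^2 = 0.0087 m^2
Step 2: WVTR = 52.7 g / (0.0087 m^2 * 24 h)
Step 3: WVTR = 52.7 / 0.2088 = 252.4 g/m^2/h

252.4 g/m^2/h


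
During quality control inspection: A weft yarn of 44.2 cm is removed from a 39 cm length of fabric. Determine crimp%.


Formula: Crimp% = ((L_yarn - L_fabric) / L_fabric) * 100
Step 1: Extension = 44.2 - 39 = 5.2 cm
Step 2: Crimp% = (5.2 / 39) * 100
Step 3: Crimp% = 0.133333 * 100 = 13.3333% ≈ 13.3%

13.3%


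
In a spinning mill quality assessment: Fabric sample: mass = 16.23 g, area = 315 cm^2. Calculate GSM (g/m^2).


Formula: GSM = mass_g / area_m2
Step 1: Convert area: 315 cm^2 = 315 / 10000 = 0.0315 m^2
Step 2: GSM = 16.23 g / 0.0315 m^2 = 515.2 g/m^2

515.2 g/m^2


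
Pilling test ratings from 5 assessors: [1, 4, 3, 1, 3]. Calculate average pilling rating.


Formula: Mean = sum / count
Sum = 1 + 4 + 3 + 1 + 3 = 12
Mean = 12 / 5 = 2.4

2.4


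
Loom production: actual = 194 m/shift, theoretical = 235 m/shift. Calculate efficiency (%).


Formula: Efficiency% = (Actual output / Theoretical output) * 100
Efficiency% = (194 / 235) * 100
Efficiency% = 0.825532 * 100 = 82.5532% ≈ 82.6%

82.6%


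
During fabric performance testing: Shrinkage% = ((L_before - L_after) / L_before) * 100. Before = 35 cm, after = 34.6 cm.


Formula: Shrinkage% = ((L_before - L_after) / L_before) * 100
Step 1: Shrinkage = 35 - 34.6 = 0.4 cm
Step 2: Shrinkage% = (0.4 / 35) * 100
Step 3: Shrinkage% = 0.011429 * 100 = 1.1429% ≈ 1.1%

1.1%


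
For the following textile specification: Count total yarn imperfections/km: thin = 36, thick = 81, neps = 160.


Formula: Total = thin places + thick places + neps
Total = 36 + 81 + 160
Total = 277 imperfections/km

277 imperfections/km


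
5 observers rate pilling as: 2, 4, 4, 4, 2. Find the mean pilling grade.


Formula: Mean = sum / count
Sum = 2 + 4 + 4 + 4 + 2 = 16
Mean = 16 / 5 = 3.2

3.2


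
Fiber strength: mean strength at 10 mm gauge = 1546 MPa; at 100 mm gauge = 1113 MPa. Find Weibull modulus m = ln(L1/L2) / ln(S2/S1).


Formula: m = ln(L1/L2) / ln(S2/S1)
Step 1: ln(L1/L2) = ln(10/100) = -2.30259
Step 2: S2/S1 = 1113/1546 = 0.71992
Step 3: ln(S2/S1) = ln(0.71992) = -0.32862
Step 4: m = -2.30259 / -0.32862 = 7.01

7.01 (Weibull m)


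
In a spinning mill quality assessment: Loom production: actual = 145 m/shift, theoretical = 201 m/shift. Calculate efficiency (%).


Formula: Efficiency% = (Actual output / Theoretical output) * 100
Efficiency% = (145 / 201) * 100
Efficiency% = 0.721393 * 100 = 72.1393% ≈ 72.1%

72.1%


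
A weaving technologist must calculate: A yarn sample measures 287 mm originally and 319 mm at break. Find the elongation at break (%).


Formula: Elongation (%) = ((L_break - L0) / L0) * 100
Step 1: Extension = 319 - 287 = 32 mm
Step 2: Elongation = (32 / 287) * 100
Step 3: Elongation = 0.111498 * 100 = 11.1498% ≈ 11.1%

11.1%


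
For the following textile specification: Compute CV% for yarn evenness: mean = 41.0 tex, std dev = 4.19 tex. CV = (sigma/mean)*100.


Formula: CV% = (standard deviation / mean) * 100
Step 1: Ratio = 4.19 / 41.0 = 0.102195
Step 2: CV% = 0.102195 * 100 = 10.2195% ≈ 10.2%

10.2%


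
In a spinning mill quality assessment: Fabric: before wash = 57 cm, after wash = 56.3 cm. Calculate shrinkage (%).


Formula: Shrinkage% = ((L_before - L_after) / L_before) * 100
Step 1: Shrinkage = 57 - 56.3 = 0.7 cm
Step 2: Shrinkage% = (0.7 / 57) * 100
Step 3: Shrinkage% = 0.012281 * 100 = 1.2281% ≈ 1.2%

1.2%


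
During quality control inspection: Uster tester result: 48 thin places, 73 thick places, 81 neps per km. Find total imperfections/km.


Formula: Total = thin places + thick places + neps
Total = 48 + 73 + 81
Total = 202 imperfections/km

202 imperfections/km


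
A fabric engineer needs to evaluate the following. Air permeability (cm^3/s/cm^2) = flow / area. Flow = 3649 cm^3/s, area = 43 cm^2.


Formula: Air Permeability = Airflow / Test Area
AP = 3649 cm^3/s / 43 cm^2
AP = 84.9 cm^3/s/cm^2

84.9 cm^3/s/cm^2


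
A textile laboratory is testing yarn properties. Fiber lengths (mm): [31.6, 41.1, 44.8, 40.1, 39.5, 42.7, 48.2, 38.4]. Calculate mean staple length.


Formula: Mean = sum of lengths / count
Sum = 31.6 + 41.1 + 44.8 + 40.1 + 39.5 + 42.7 + 48.2 + 38.4
Sum = 326.4 mm
Mean = 326.4 / 8 = 40.80 mm

40.80 mm


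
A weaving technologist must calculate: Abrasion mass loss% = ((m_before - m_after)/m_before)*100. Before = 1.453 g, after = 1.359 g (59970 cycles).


Formula: Mass loss% = ((m_before - m_after) / m_before) * 100
Step 1: Mass loss = 1.453 - 1.359 = 0.094 g
Step 2: Ratio = 0.094 / 1.453 = 0.0646937
Step 3: Mass loss% = 0.0646937 * 100 = 6.46937% ≈ 6.47%

6.47%


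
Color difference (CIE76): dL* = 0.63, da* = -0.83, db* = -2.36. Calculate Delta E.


Formula: Delta E = sqrt(dL*^2 + da*^2 + db*^2)
Step 1: dL*^2 = 0.63^2 = 0.3969
Step 2: da*^2 = (-0.83)^2 = 0.6889
Step 3: db*^2 = (-2.36)^2 = 5.5696
Step 4: Sum = 0.3969 + 0.6889 + 5.5696 = 6.6554
Step 5: Delta E = sqrt(6.6554) = 2.58

2.58 Delta E


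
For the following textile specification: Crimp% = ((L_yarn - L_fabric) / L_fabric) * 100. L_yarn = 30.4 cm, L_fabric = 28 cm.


Formula: Crimp% = ((L_yarn - L_fabric) / L_fabric) * 100
Step 1: Extension = 30.4 - 28 = 2.4 cm
Step 2: Crimp% = (2.4 / 28) * 100
Step 3: Crimp% = 0.085714 * 100 = 8.5714% ≈ 8.6%

8.6%


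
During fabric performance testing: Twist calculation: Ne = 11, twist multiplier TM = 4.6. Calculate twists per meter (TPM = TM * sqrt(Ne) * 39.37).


Formula: TPM = TM * sqrt(Ne) * 39.37
Step 1: sqrt(Ne) = sqrt(11) = 3.3166
Step 2: TM * sqrt(Ne) = 4.6 * 3.3166 = 15.2564
Step 3: TPM = 15.2564 * 39.37 = 601 twists/m

601 twists/m


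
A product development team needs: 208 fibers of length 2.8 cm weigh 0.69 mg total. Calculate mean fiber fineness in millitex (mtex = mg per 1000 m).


Formula: fineness (mtex) = mass (mg) / total length (km) = (mass_mg / total_length_m) * 1000
Step 1: Convert fiber length: 2.8 cm = 0.028 m
Step 2: Total fiber length = 208 * 0.028 = 5.824 m
Step 3: Linear density = 0.69 mg / 5.824 m = 0.1185 mg/m
Step 4: fineness = 0.1185 * 1000 = 118.5 mtex

118.5 mtex


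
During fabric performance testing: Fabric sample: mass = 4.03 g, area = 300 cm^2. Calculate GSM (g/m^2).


Formula: GSM = mass_g / area_m2
Step 1: Convert area: 300 cm^2 = 300 / 10000 = 0.03 m^2
Step 2: GSM = 4.03 g / 0.03 m^2 = 134.3 g/m^2

134.3 g/m^2


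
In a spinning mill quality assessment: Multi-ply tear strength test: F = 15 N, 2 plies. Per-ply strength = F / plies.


Formula: Per-ply strength = Total force / Number of plies
Per-ply = 15 N / 2
Per-ply = 7.5 N

7.5 N


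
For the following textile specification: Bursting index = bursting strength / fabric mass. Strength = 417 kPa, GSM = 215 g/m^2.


Formula: Bursting Index = Bursting Strength / Fabric GSM
BI = 417 kPa / 215 g/m^2
BI = 1.940 kPa/(g/m^2)

1.940 kPa/(g/m^2)


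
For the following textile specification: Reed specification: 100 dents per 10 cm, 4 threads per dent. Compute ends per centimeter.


Formula: EPC = (dents per 10 cm * ends per dent) / 10
Step 1: Total ends per 10 cm = 100 * 4 = 400
Step 2: EPC = 400 / 10 = 40.0 ends/cm

40.0 ends/cm


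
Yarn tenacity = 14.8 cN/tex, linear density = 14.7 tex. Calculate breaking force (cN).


Formula: Breaking force = Tenacity * Linear density
F = 14.8 cN/tex * 14.7 tex
F = 217.56 cN

217.56 cN


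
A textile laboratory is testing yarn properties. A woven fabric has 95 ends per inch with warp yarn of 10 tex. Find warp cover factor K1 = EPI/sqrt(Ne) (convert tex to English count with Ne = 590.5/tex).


Formula: K1 = EPI / sqrt(Ne), with Ne = 590.5 / tex_warp
Step 1: Ne = 590.5 / 10 = 59.05
Step 2: sqrt(Ne) = sqrt(59.05) = 7.6844
Step 3: K1 = 95 / 7.6844 = 12.4

12.4


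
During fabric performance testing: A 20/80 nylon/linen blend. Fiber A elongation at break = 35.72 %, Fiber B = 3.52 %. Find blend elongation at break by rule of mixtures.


Formula: Blend property = (fraction_A * property_A) + (fraction_B * property_B)
Step 1: Contribution A = 20/100 * 35.72 % = 7.144 %
Step 2: Contribution B = 80/100 * 3.52 % = 2.816 %
Step 3: Blend elongation at break = 7.144 + 2.816 = 9.96 %

9.96 %


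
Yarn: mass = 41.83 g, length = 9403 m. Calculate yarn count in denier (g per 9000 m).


Formula: den = (mass_g / length_m) * 9000
Substituting: den = (41.83 / 9403) * 9000
Intermediate: 41.83 / 9403 = 0.00444858 g/m
den = 0.00444858 * 9000 = 40.0 denier

40.0 denier


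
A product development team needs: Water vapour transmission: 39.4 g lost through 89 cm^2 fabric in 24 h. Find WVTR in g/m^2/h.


Formula: WVTR = mass_loss / (area * time)
Step 1: Convert area: 89 cm^2 = 0.0089 m^2
Step 2: WVTR = 39.4 g / (0.0089 m^2 * 24 h)
Step 3: WVTR = 39.4 / 0.2136 = 184.5 g/m^2/h

184.5 g/m^2/h


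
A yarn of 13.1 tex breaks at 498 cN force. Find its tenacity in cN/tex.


Formula: Tenacity = Breaking force / Linear density
Tenacity = 498 cN / 13.1 tex
Tenacity = 38.02 cN/tex

38.02 cN/tex


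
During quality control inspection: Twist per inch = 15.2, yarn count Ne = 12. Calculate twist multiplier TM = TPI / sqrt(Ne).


Formula: TM = TPI / sqrt(Ne)
Step 1: sqrt(Ne) = sqrt(12) = 3.4641
Step 2: TM = 15.2 / 3.4641 = 4.39

4.39 TM


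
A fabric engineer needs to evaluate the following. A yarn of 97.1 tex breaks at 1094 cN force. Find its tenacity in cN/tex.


Formula: Tenacity = Breaking force / Linear density
Tenacity = 1094 cN / 97.1 tex
Tenacity = 11.27 cN/tex

11.27 cN/tex


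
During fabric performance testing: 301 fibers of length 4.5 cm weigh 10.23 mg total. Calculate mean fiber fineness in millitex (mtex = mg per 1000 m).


Formula: fineness (mtex) = mass (mg) / total length (km) = (mass_mg / total_length_m) * 1000
Step 1: Convert fiber length: 4.5 cm = 0.045 m
Step 2: Total fiber length = 301 * 0.045 = 13.545 m
Step 3: Linear density = 10.23 mg / 13.545 m = 0.7553 mg/m
Step 4: fineness = 0.7553 * 1000 = 755.3 mtex

755.3 mtex


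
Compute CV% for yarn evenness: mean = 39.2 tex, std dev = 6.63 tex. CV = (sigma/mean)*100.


Formula: CV% = (standard deviation / mean) * 100
Step 1: Ratio = 6.63 / 39.2 = 0.169133
Step 2: CV% = 0.169133 * 100 = 16.9133% ≈ 16.9%

16.9%


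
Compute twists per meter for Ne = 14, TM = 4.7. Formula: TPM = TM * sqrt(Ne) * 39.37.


Formula: TPM = TM * sqrt(Ne) * 39.37
Step 1: sqrt(Ne) = sqrt(14) = 3.7417
Step 2: TM * sqrt(Ne) = 4.7 * 3.7417 = 17.586
Step 3: TPM = 17.586 * 39.37 = 692 twists/m

692 twists/m


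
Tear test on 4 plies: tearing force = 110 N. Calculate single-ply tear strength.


Formula: Per-ply strength = Total force / Number of plies
Per-ply = 110 N / 4
Per-ply = 27.5 N

27.5 N


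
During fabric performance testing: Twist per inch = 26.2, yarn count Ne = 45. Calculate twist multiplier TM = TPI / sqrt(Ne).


Formula: TM = TPI / sqrt(Ne)
Step 1: sqrt(Ne) = sqrt(45) = 6.7082
Step 2: TM = 26.2 / 6.7082 = 3.91

3.91 TM


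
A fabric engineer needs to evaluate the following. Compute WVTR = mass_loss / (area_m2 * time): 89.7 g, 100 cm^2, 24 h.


Formula: WVTR = mass_loss / (area * time)
Step 1: Convert area: 100 cm^2 = 0.01 m^2
Step 2: WVTR = 89.7 g / (0.01 m^2 * 24 h)
Step 3: WVTR = 89.7 / 0.24 = 373.8 g/m^2/h

373.8 g/m^2/h


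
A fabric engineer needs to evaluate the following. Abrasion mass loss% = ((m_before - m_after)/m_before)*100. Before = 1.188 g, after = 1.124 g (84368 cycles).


Formula: Mass loss% = ((m_before - m_after) / m_before) * 100
Step 1: Mass loss = 1.188 - 1.124 = 0.064 g
Step 2: Ratio = 0.064 / 1.188 = 0.0538721
Step 3: Mass loss% = 0.0538721 * 100 = 5.38721% ≈ 5.39%

5.39%


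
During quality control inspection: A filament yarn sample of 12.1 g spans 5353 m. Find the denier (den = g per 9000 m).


Formula: den = (mass_g / length_m) * 9000
Substituting: den = (12.1 / 5353) * 9000
Intermediate: 12.1 / 5353 = 0.00226041 g/m
den = 0.00226041 * 9000 = 20.3 denier

20.3 denier


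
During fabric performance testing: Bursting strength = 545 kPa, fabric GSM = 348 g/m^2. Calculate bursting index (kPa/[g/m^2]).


Formula: Bursting Index = Bursting Strength / Fabric GSM
BI = 545 kPa / 348 g/m^2
BI = 1.566 kPa/(g/m^2)

1.566 kPa/(g/m^2)


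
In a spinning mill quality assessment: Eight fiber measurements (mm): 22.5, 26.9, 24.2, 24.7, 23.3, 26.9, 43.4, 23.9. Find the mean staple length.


Formula: Mean = sum of lengths / count
Sum = 22.5 + 26.9 + 24.2 + 24.7 + 23.3 + 26.9 + 43.4 + 23.9
Sum = 215.8 mm
Mean = 215.8 / 8 = 26.98 mm

26.98 mm


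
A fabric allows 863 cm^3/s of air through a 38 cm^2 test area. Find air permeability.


Formula: Air Permeability = Airflow / Test Area
AP = 863 cm^3/s / 38 cm^2
AP = 22.7 cm^3/s/cm^2

22.7 cm^3/s/cm^2


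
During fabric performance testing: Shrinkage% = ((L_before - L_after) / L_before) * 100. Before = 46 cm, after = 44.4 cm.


Formula: Shrinkage% = ((L_before - L_after) / L_before) * 100
Step 1: Shrinkage = 46 - 44.4 = 1.6 cm
Step 2: Shrinkage% = (1.6 / 46) * 100
Step 3: Shrinkage% = 0.034783 * 100 = 3.4783% ≈ 3.5%

3.5%


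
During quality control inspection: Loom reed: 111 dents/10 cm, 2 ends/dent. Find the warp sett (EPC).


Formula: EPC = (dents per 10 cm * ends per dent) / 10
Step 1: Total ends per 10 cm = 111 * 2 = 222
Step 2: EPC = 222 / 10 = 22.2 ends/cm

22.2 ends/cm


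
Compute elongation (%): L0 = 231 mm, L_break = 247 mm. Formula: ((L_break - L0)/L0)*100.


Formula: Elongation (%) = ((L_break - L0) / L0) * 100
Step 1: Extension = 247 - 231 = 16 mm
Step 2: Elongation = (16 / 231) * 100
Step 3: Elongation = 0.069264 * 100 = 6.9264% ≈ 6.9%

6.9%


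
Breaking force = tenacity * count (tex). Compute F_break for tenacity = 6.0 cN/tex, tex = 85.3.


Formula: Breaking force = Tenacity * Linear density
F = 6.0 cN/tex * 85.3 tex
F = 511.80 cN

511.80 cN


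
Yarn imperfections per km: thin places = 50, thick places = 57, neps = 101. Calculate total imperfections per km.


Formula: Total = thin places + thick places + neps
Total = 50 + 57 + 101
Total = 208 imperfections/km

208 imperfections/km


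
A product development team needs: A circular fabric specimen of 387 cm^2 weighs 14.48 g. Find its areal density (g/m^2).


Formula: GSM = mass_g / area_m2
Step 1: Convert area: 387 cm^2 = 387 / 10000 = 0.0387 m^2
Step 2: GSM = 14.48 g / 0.0387 m^2 = 374.2 g/m^2

374.2 g/m^2


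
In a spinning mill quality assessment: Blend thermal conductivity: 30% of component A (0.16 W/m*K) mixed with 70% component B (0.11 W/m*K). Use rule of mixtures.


Formula: Blend property = (fraction_A * property_A) + (fraction_B * property_B)
Step 1: Contribution A = 30/100 * 0.16 W/m*K = 0.048 W/m*K
Step 2: Contribution B = 70/100 * 0.11 W/m*K = 0.077 W/m*K
Step 3: Blend thermal conductivity = 0.048 + 0.077 = 0.125 W/m*K

0.125 W/m*K


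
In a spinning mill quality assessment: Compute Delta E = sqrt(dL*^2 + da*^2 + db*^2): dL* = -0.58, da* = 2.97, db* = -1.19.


Formula: Delta E = sqrt(dL*^2 + da*^2 + db*^2)
Step 1: dL*^2 = (-0.58)^2 = 0.3364
Step 2: da*^2 = 2.97^2 = 8.8209
Step 3: db*^2 = (-1.19)^2 = 1.4161
Step 4: Sum = 0.3364 + 8.8209 + 1.4161 = 10.5734
Step 5: Delta E = sqrt(10.5734) = 3.25

3.25 Delta E


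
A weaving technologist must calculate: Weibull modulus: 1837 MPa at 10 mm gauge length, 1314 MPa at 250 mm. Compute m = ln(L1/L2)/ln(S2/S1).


Formula: m = ln(L1/L2) / ln(S2/S1)
Step 1: ln(L1/L2) = ln(10/250) = -3.21888
Step 2: S2/S1 = 1314/1837 = 0.7153
Step 3: ln(S2/S1) = ln(0.7153) = -0.33505
Step 4: m = -3.21888 / -0.33505 = 9.61

9.61 (Weibull m)


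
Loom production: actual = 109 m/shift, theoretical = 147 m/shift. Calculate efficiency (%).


Formula: Efficiency% = (Actual output / Theoretical output) * 100
Efficiency% = (109 / 147) * 100
Efficiency% = 0.741497 * 100 = 74.1497% ≈ 74.1%

74.1%


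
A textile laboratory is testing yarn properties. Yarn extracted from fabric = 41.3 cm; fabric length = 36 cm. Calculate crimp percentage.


Formula: Crimp% = ((L_yarn - L_fabric) / L_fabric) * 100
Step 1: Extension = 41.3 - 36 = 5.3 cm
Step 2: Crimp% = (5.3 / 36) * 100
Step 3: Crimp% = 0.147222 * 100 = 14.7222% ≈ 14.7%

14.7%


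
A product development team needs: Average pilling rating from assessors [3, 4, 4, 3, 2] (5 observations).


Formula: Mean = sum / count
Sum = 3 + 4 + 4 + 3 + 2 = 16
Mean = 16 / 5 = 3.2

3.2


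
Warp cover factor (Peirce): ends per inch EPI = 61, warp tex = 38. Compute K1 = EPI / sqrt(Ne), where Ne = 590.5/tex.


Formula: K1 = EPI / sqrt(Ne), with Ne = 590.5 / tex_warp
Step 1: Ne = 590.5 / 38 = 15.539
Step 2: sqrt(Ne) = sqrt(15.539) = 3.942
Step 3: K1 = 61 / 3.942 = 15.5

15.5


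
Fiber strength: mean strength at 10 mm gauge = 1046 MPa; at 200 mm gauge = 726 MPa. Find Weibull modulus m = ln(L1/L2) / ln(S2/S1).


Formula: m = ln(L1/L2) / ln(S2/S1)
Step 1: ln(L1/L2) = ln(10/200) = -2.99573
Step 2: S2/S1 = 726/1046 = 0.69407
Step 3: ln(S2/S1) = ln(0.69407) = -0.36518
Step 4: m = -2.99573 / -0.36518 = 8.20

8.20 (Weibull m)


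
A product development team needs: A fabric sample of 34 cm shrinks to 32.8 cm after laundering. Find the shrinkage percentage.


Formula: Shrinkage% = ((L_before - L_after) / L_before) * 100
Step 1: Shrinkage = 34 - 32.8 = 1.2 cm
Step 2: Shrinkage% = (1.2 / 34) * 100
Step 3: Shrinkage% = 0.035294 * 100 = 3.5294% ≈ 3.5%

3.5%


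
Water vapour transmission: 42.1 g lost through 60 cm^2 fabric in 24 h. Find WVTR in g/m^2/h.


Formula: WVTR = mass_loss / (area * time)
Step 1: Convert area: 60 cm^2 = 0.006 m^2
Step 2: WVTR = 42.1 g / (0.006 m^2 * 24 h)
Step 3: WVTR = 42.1 / 0.144 = 292.4 g/m^2/h

292.4 g/m^2/h


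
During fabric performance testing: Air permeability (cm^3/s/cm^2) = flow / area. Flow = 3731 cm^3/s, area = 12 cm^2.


Formula: Air Permeability = Airflow / Test Area
AP = 3731 cm^3/s / 12 cm^2
AP = 310.9 cm^3/s/cm^2

310.9 cm^3/s/cm^2


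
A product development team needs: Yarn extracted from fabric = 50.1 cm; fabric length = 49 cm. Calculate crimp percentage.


Formula: Crimp% = ((L_yarn - L_fabric) / L_fabric) * 100
Step 1: Extension = 50.1 - 49 = 1.1 cm
Step 2: Crimp% = (1.1 / 49) * 100
Step 3: Crimp% = 0.022449 * 100 = 2.2449% ≈ 2.2%

2.2%


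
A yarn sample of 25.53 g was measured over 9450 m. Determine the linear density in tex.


Formula: Tex = (mass_g / length_m) * 1000
Substituting: Tex = (25.53 / 9450) * 1000
Intermediate: 25.53 / 9450 = 0.00270159 g/m
Tex = 0.00270159 * 1000 = 2.70 tex

2.70 tex


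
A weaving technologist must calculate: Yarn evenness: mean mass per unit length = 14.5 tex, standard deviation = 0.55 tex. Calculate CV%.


Formula: CV% = (standard deviation / mean) * 100
Step 1: Ratio = 0.55 / 14.5 = 0.037931
Step 2: CV% = 0.037931 * 100 = 3.7931% ≈ 3.8%

3.8%


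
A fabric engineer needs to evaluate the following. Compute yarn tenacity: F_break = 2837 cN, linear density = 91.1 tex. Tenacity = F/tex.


Formula: Tenacity = Breaking force / Linear density
Tenacity = 2837 cN / 91.1 tex
Tenacity = 31.14 cN/tex

31.14 cN/tex


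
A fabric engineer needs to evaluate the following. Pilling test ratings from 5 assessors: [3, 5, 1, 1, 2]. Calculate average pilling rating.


Formula: Mean = sum / count
Sum = 3 + 5 + 1 + 1 + 2 = 12
Mean = 12 / 5 = 2.4

2.4


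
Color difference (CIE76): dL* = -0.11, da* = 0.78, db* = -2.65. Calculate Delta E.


Formula: Delta E = sqrt(dL*^2 + da*^2 + db*^2)
Step 1: dL*^2 = (-0.11)^2 = 0.0121
Step 2: da*^2 = 0.78^2 = 0.6084
Step 3: db*^2 = (-2.65)^2 = 7.0225
Step 4: Sum = 0.0121 + 0.6084 + 7.0225 = 7.643
Step 5: Delta E = sqrt(7.643) = 2.76

2.76 Delta E


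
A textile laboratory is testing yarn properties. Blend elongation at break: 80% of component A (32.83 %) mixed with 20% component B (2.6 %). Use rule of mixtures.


Formula: Blend property = (fraction_A * property_A) + (fraction_B * property_B)
Step 1: Contribution A = 80/100 * 32.83 % = 26.264 %
Step 2: Contribution B = 20/100 * 2.6 % = 0.52 %
Step 3: Blend elongation at break = 26.264 + 0.52 = 26.784 %

26.784 %


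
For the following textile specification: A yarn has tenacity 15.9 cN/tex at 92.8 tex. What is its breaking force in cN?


Formula: Breaking force = Tenacity * Linear density
F = 15.9 cN/tex * 92.8 tex
F = 1475.52 cN

1475.52 cN


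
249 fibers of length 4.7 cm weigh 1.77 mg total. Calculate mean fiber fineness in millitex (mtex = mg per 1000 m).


Formula: fineness (mtex) = mass (mg) / total length (km) = (mass_mg / total_length_m) * 1000
Step 1: Convert fiber length: 4.7 cm = 0.047 m
Step 2: Total fiber length = 249 * 0.047 = 11.703 m
Step 3: Linear density = 1.77 mg / 11.703 m = 0.1512 mg/m
Step 4: fineness = 0.1512 * 1000 = 151.2 mtex

151.2 mtex


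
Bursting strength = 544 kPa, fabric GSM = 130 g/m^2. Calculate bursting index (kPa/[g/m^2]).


Formula: Bursting Index = Bursting Strength / Fabric GSM
BI = 544 kPa / 130 g/m^2
BI = 4.185 kPa/(g/m^2)

4.185 kPa/(g/m^2)


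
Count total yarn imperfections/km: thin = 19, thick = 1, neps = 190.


Formula: Total = thin places + thick places + neps
Total = 19 + 1 + 190
Total = 210 imperfections/km

210 imperfections/km


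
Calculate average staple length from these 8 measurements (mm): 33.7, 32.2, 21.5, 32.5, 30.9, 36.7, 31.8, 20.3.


Formula: Mean = sum of lengths / count
Sum = 33.7 + 32.2 + 21.5 + 32.5 + 30.9 + 36.7 + 31.8 + 20.3
Sum = 239.6 mm
Mean = 239.6 / 8 = 29.95 mm

29.95 mm


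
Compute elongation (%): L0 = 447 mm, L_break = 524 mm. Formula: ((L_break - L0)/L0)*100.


Formula: Elongation (%) = ((L_break - L0) / L0) * 100
Step 1: Extension = 524 - 447 = 77 mm
Step 2: Elongation = (77 / 447) * 100
Step 3: Elongation = 0.17226 * 100 = 17.226% ≈ 17.2%

17.2%


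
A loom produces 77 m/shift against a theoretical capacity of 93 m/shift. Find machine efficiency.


Formula: Efficiency% = (Actual output / Theoretical output) * 100
Efficiency% = (77 / 93) * 100
Efficiency% = 0.827957 * 100 = 82.7957% ≈ 82.8%

82.8%


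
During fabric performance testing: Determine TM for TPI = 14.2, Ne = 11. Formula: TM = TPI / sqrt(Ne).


Formula: TM = TPI / sqrt(Ne)
Step 1: sqrt(Ne) = sqrt(11) = 3.3166
Step 2: TM = 14.2 / 3.3166 = 4.28

4.28 TM


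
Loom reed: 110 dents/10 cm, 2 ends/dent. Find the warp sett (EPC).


Formula: EPC = (dents per 10 cm * ends per dent) / 10
Step 1: Total ends per 10 cm = 110 * 2 = 220
Step 2: EPC = 220 / 10 = 22.0 ends/cm

22.0 ends/cm


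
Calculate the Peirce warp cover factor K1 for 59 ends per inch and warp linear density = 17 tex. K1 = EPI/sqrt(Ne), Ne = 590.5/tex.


Formula: K1 = EPI / sqrt(Ne), with Ne = 590.5 / tex_warp
Step 1: Ne = 590.5 / 17 = 34.735
Step 2: sqrt(Ne) = sqrt(34.735) = 5.8936
Step 3: K1 = 59 / 5.8936 = 10.0

10.0


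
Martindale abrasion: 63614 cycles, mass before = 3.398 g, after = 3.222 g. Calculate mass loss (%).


Formula: Mass loss% = ((m_before - m_after) / m_before) * 100
Step 1: Mass loss = 3.398 - 3.222 = 0.176 g
Step 2: Ratio = 0.176 / 3.398 = 0.0517952
Step 3: Mass loss% = 0.0517952 * 100 = 5.17952% ≈ 5.18%

5.18%


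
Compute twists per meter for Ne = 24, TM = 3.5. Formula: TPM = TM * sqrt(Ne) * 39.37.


Formula: TPM = TM * sqrt(Ne) * 39.37
Step 1: sqrt(Ne) = sqrt(24) = 4.899
Step 2: TM * sqrt(Ne) = 3.5 * 4.899 = 17.1465
Step 3: TPM = 17.1465 * 39.37 = 675 twists/m

675 twists/m


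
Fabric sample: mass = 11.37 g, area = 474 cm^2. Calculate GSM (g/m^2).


Formula: GSM = mass_g / area_m2
Step 1: Convert area: 474 cm^2 = 474 / 10000 = 0.0474 m^2
Step 2: GSM = 11.37 g / 0.0474 m^2 = 239.9 g/m^2

239.9 g/m^2


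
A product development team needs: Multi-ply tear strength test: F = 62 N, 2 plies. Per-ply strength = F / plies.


Formula: Per-ply strength = Total force / Number of plies
Per-ply = 62 N / 2
Per-ply = 31 N

31 N


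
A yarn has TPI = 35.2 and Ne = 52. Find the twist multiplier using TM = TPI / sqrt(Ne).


Formula: TM = TPI / sqrt(Ne)
Step 1: sqrt(Ne) = sqrt(52) = 7.2111
Step 2: TM = 35.2 / 7.2111 = 4.88

4.88 TM
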